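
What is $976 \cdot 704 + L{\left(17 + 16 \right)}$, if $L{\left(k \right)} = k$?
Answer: $687137$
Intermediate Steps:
$976 \cdot 704 + L{\left(17 + 16 \right)} = 976 \cdot 704 + \left(17 + 16\right) = 687104 + 33 = 687137$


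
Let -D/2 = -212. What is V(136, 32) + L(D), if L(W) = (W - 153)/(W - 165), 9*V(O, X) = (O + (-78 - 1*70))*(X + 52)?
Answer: -28737/259 ≈ -110.95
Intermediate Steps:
V(O, X) = (-148 + O)*(52 + X)/9 (V(O, X) = ((O + (-78 - 1*70))*(X + 52))/9 = ((O + (-78 - 70))*(52 + X))/9 = ((O - 148)*(52 + X))/9 = ((-148 + O)*(52 + X))/9 = (-148 + O)*(52 + X)/9)
D = 424 (D = -2*(-212) = 424)
L(W) = (-153 + W)/(-165 + W)
V(136, 32) + L(D) = (-7696/9 - 148/9*32 + (52/9)*136 + (1/9)*136*32) + (-153 + 424)/(-165 + 424) = (-7696/9 - 4736/9 + 7072/9 + 4352/9) + 271/259 = -112 + (1/259)*271 = -112 + 271/259 = -28737/259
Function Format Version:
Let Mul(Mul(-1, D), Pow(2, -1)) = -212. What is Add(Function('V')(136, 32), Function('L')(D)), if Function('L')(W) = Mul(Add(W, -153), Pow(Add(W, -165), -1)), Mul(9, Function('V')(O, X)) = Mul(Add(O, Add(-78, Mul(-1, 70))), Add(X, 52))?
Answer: Rational(-28737, 259) ≈ -110.95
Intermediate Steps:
Function('V')(O, X) = Mul(Rational(1, 9), Add(-148, O), Add(52, X)) (Function('V')(O, X) = Mul(Rational(1, 9), Mul(Add(O, Add(-78, Mul(-1, 70))), Add(X, 52))) = Mul(Rational(1, 9), Mul(Add(O, Add(-78, -70)), Add(52, X))) = Mul(Rational(1, 9), Mul(Add(O, -148), Add(52, X))) = Mul(Rational(1, 9), Mul(Add(-148, O), Add(52, X))) = Mul(Rational(1, 9), Add(-148, O), Add(52, X)))
D = 424 (D = Mul(-2, -212) = 424)
Function('L')(W) = Mul(Pow(Add(-165, W), -1), Add(-153, W)) (Function('L')(W) = Mul(Add(-153, W), Pow(Add(-165, W), -1)) = Mul(Pow(Add(-165, W), -1), Add(-153, W)))
Add(Function('V')(136, 32), Function('L')(D)) = Add(Add(Rational(-7696, 9), Mul(Rational(-148, 9), 32), Mul(Rational(52, 9), 136), Mul(Rational(1, 9), 136, 32)), Mul(Pow(Add(-165, 424), -1), Add(-153, 424))) = Add(Add(Rational(-7696, 9), Rational(-4736, 9), Rational(7072, 9), Rational(4352, 9)), Mul(Pow(259, -1), 271)) = Add(-112, Mul(Rational(1, 259), 271)) = Add(-112, Rational(271, 259)) = Rational(-28737, 259)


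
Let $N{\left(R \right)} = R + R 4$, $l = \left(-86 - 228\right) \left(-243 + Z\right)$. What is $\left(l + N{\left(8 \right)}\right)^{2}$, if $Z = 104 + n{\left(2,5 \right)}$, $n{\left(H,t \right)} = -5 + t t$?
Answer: $1399208836$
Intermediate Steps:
$n{\left(H,t \right)} = -5 + t^{2}$
$Z = 124$ ($Z = 104 - \left(5 - 5^{2}\right) = 104 + \left(-5 + 25\right) = 104 + 20 = 124$)
$l = 37366$ ($l = \left(-86 - 228\right) \left(-243 + 124\right) = \left(-314\right) \left(-119\right) = 37366$)
$N{\left(R \right)} = 5 R$ ($N{\left(R \right)} = R + 4 R = 5 R$)
$\left(l + N{\left(8 \right)}\right)^{2} = \left(37366 + 5 \cdot 8\right)^{2} = \left(37366 + 40\right)^{2} = 37406^{2} = 1399208836$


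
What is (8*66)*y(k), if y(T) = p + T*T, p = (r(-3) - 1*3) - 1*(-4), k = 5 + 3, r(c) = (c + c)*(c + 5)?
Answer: 27984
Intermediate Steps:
r(c) = 2*c*(5 + c) (r(c) = (2*c)*(5 + c) = 2*c*(5 + c))
k = 8
p = -11 (p = (2*(-3)*(5 - 3) - 1*3) - 1*(-4) = (2*(-3)*2 - 3) + 4 = (-12 - 3) + 4 = -15 + 4 = -11)
y(T) = -11 + T² (y(T) = -11 + T*T = -11 + T²)
(8*66)*y(k) = (8*66)*(-11 + 8²) = 528*(-11 + 64) = 528*53 = 27984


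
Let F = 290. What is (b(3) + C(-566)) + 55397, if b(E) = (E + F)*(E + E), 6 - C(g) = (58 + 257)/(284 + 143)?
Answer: 3486776/61 ≈ 57160.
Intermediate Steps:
C(g) = 321/61 (C(g) = 6 - (58 + 257)/(284 + 143) = 6 - 315/427 = 6 - 1*45/61 = 6 - 45/61 = 321/61)
b(E) = 2*E*(290 + E) (b(E) = (E + 290)*(E + E) = (290 + E)*(2*E) = 2*E*(290 + E))
(b(3) + C(-566)) + 55397 = (2*3*(290 + 3) + 321/61) + 55397 = (2*3*293 + 321/61) + 55397 = (1758 + 321/61) + 55397 = 107559/61 + 55397 = 3486776/61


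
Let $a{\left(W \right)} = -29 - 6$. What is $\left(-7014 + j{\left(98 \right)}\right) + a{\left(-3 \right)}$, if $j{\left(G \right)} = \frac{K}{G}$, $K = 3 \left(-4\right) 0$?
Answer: $-7049$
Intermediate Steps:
$a{\left(W \right)} = -35$ ($a{\left(W \right)} = -29 - 6 = -35$)
$K = 0$ ($K = \left(-12\right) 0 = 0$)
$j{\left(G \right)} = 0$ ($j{\left(G \right)} = \frac{0}{G} = 0$)
$\left(-7014 + j{\left(98 \right)}\right) + a{\left(-3 \right)} = \left(-7014 + 0\right) - 35 = -7014 - 35 = -7049$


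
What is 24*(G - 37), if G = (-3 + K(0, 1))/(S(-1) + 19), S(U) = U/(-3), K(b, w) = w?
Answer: -25824/29 ≈ -890.48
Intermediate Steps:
S(U) = -U/3 (S(U) = U*(-1/3) = -U/3)
G = -3/29 (G = (-3 + 1)/(-1/3*(-1) + 19) = -2/(1/3 + 19) = -2/58/3 = -2*3/58 = -3/29 ≈ -0.10345)
24*(G - 37) = 24*(-3/29 - 37) = 24*(-1076/29) = -25824/29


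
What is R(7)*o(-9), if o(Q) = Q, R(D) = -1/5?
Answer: 9/5 ≈ 1.8000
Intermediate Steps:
R(D) = -⅕ (R(D) = -1*⅕ = -⅕)
R(7)*o(-9) = -⅕*(-9) = 9/5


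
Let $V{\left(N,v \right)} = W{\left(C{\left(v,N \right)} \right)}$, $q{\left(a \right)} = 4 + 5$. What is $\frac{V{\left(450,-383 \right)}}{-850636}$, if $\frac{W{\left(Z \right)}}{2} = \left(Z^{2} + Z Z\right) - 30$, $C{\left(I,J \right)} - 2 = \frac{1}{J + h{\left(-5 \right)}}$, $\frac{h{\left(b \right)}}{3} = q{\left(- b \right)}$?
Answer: $\frac{2500910}{48386089611} \approx 5.1687 \cdot 10^{-5}$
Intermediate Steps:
$q{\left(a \right)} = 9$
$h{\left(b \right)} = 27$ ($h{\left(b \right)} = 3 \cdot 9 = 27$)
$C{\left(I,J \right)} = 2 + \frac{1}{27 + J}$ ($C{\left(I,J \right)} = 2 + \frac{1}{J + 27} = 2 + \frac{1}{27 + J}$)
$W{\left(Z \right)} = -60 + 4 Z^{2}$ ($W{\left(Z \right)} = 2 \left(\left(Z^{2} + Z Z\right) - 30\right) = 2 \left(\left(Z^{2} + Z^{2}\right) - 30\right) = 2 \left(2 Z^{2} - 30\right) = 2 \left(-30 + 2 Z^{2}\right) = -60 + 4 Z^{2}$)
$V{\left(N,v \right)} = -60 + \frac{4 \left(55 + 2 N\right)^{2}}{\left(27 + N\right)^{2}}$ ($V{\left(N,v \right)} = -60 + 4 \left(\frac{55 + 2 N}{27 + N}\right)^{2} = -60 + 4 \frac{\left(55 + 2 N\right)^{2}}{\left(27 + N\right)^{2}} = -60 + \frac{4 \left(55 + 2 N\right)^{2}}{\left(27 + N\right)^{2}}$)
$\frac{V{\left(450,-383 \right)}}{-850636} = \frac{-60 + \frac{4 \left(55 + 2 \cdot 450\right)^{2}}{\left(27 + 450\right)^{2}}}{-850636} = \left(-60 + \frac{4 \left(55 + 900\right)^{2}}{227529}\right) \left(- \frac{1}{850636}\right) = \left(-60 + 4 \cdot \frac{1}{227529} \cdot 955^{2}\right) \left(- \frac{1}{850636}\right) = \left(-60 + 4 \cdot \frac{1}{227529} \cdot 912025\right) \left(- \frac{1}{850636}\right) = \left(-60 + \frac{3648100}{227529}\right) \left(- \frac{1}{850636}\right) = \left(- \frac{10003640}{227529}\right) \left(- \frac{1}{850636}\right) = \frac{2500910}{48386089611}$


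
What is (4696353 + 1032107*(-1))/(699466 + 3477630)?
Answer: 1832123/2088548 ≈ 0.87722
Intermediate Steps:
(4696353 + 1032107*(-1))/(699466 + 3477630) = (4696353 - 1032107)/4177096 = 3664246*(1/4177096) = 1832123/2088548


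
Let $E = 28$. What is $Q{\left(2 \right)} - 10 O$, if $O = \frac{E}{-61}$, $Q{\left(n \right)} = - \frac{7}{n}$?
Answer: $\frac{133}{122} \approx 1.0902$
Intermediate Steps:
$O = - \frac{28}{61}$ ($O = \frac{28}{-61} = 28 \left(- \frac{1}{61}\right) = - \frac{28}{61} \approx -0.45902$)
$Q{\left(2 \right)} - 10 O = - \frac{7}{2} - - \frac{280}{61} = \left(-7\right) \frac{1}{2} + \frac{280}{61} = - \frac{7}{2} + \frac{280}{61} = \frac{133}{122}$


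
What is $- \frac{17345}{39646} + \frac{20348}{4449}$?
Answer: $\frac{729548903}{176385054} \approx 4.1361$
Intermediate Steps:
$- \frac{17345}{39646} + \frac{20348}{4449} = \frac{729548903}{176385054}$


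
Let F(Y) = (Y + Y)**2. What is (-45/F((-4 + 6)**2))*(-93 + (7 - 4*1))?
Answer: 2025/32 ≈ 63.281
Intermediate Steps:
F(Y) = 4*Y**2 (F(Y) = (2*Y)**2 = 4*Y**2)
(-45/F((-4 + 6)**2))*(-93 + (7 - 4*1)) = (-45*1/(4*(-4 + 6)**4))*(-93 + (7 - 4*1)) = (-45/(4*(2**2)**2))*(-93 + (7 - 4)) = (-45/(4*4**2))*(-93 + 3) = -45/(4*16)*(-90) = -45/64*(-90) = 2025/32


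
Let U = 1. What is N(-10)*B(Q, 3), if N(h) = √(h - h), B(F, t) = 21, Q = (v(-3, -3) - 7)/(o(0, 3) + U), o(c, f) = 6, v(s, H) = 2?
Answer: 0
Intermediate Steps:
Q = -5/7 (Q = (2 - 7)/(6 + 1) = -5/7 ≈ -0.71429)
N(h) = 0 (N(h) = √0 = 0)
N(-10)*B(Q, 3) = 0*21 = 0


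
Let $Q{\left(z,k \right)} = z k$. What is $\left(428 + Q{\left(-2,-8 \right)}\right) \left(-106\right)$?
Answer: $-47064$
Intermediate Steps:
$Q{\left(z,k \right)} = k z$
$\left(428 + Q{\left(-2,-8 \right)}\right) \left(-106\right) = \left(428 - -16\right) \left(-106\right) = \left(428 + 16\right) \left(-106\right) = 444 \left(-106\right) = -47064$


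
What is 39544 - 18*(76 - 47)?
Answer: 39022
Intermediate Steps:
39544 - 18*(76 - 47) = 39544 - 18*29 = 39544 - 1*522 = 39544 - 522 = 39022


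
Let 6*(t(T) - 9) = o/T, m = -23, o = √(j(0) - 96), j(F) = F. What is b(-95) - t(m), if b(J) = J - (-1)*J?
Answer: -199 + 2*I*√6/69 ≈ -199.0 + 0.071*I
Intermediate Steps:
o = 4*I*√6 (o = √(0 - 96) = √(-96) = 4*I*√6 ≈ 9.798*I)
t(T) = 9 + 2*I*√6/(3*T) (t(T) = 9 + ((4*I*√6)/T)/6 = 9 + (4*I*√6/T)/6 = 9 + 2*I*√6/(3*T))
b(J) = 2*J (b(J) = J + J = 2*J)
b(-95) - t(m) = 2*(-95) - (9 + (⅔)*I*√6/(-23)) = -190 - (9 + (⅔)*I*√6*(-1/23)) = -190 - (9 - 2*I*√6/69) = -190 + (-9 + 2*I*√6/69) = -199 + 2*I*√6/69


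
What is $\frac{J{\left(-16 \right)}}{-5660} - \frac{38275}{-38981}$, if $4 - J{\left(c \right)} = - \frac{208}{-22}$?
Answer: $\frac{119267018}{121347853} \approx 0.98285$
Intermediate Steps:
$J{\left(c \right)} = - \frac{60}{11}$ ($J{\left(c \right)} = 4 - - \frac{208}{-22} = 4 - \left(-208\right) \left(- \frac{1}{22}\right) = 4 - \frac{104}{11} = - \frac{60}{11}$)
$\frac{J{\left(-16 \right)}}{-5660} - \frac{38275}{-38981} = - \frac{60}{11 \left(-5660\right)} - \frac{38275}{-38981} = \left(- \frac{60}{11}\right) \left(- \frac{1}{5660}\right) - - \frac{38275}{38981} = \frac{3}{3113} + \frac{38275}{38981} = \frac{119267018}{121347853}$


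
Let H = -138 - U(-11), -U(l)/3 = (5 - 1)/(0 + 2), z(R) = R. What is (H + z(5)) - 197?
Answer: -324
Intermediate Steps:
U(l) = -6 (U(l) = -3*(5 - 1)/(0 + 2) = -12/2 = -3*2 = -6)
H = -132 (H = -138 - 1*(-6) = -138 + 6 = -132)
(H + z(5)) - 197 = (-132 + 5) - 197 = -127 - 197 = -324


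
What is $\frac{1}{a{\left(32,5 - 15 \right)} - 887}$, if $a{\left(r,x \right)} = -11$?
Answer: $- \frac{1}{898} \approx -0.0011136$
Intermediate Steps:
$\frac{1}{a{\left(32,5 - 15 \right)} - 887} = \frac{1}{-11 - 887} = \frac{1}{-898} = - \frac{1}{898}$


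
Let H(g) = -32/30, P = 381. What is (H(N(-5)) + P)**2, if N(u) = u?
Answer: 32478601/225 ≈ 1.4435e+5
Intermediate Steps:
H(g) = -16/15 (H(g) = -32*1/30 = -16/15)
(H(N(-5)) + P)**2 = (-16/15 + 381)**2 = (5699/15)**2 = 32478601/225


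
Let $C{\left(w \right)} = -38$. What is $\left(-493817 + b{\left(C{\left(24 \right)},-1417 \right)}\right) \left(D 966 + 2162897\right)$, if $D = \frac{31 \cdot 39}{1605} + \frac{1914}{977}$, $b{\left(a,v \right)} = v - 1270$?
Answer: $- \frac{561995343189710104}{522695} \approx -1.0752 \cdot 10^{12}$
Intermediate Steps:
$b{\left(a,v \right)} = -1270 + v$
$D = \frac{1417721}{522695}$ ($D = 1209 \cdot \frac{1}{1605} + 1914 \cdot \frac{1}{977} = \frac{403}{535} + \frac{1914}{977} = \frac{1417721}{522695} \approx 2.7123$)
$\left(-493817 + b{\left(C{\left(24 \right)},-1417 \right)}\right) \left(D 966 + 2162897\right) = \left(-493817 - 2687\right) \left(\frac{1417721}{522695} \cdot 966 + 2162897\right) = \left(-493817 - 2687\right) \left(\frac{1369518486}{522695} + 2162897\right) = \left(-496504\right) \frac{1131904965901}{522695} = - \frac{561995343189710104}{522695}$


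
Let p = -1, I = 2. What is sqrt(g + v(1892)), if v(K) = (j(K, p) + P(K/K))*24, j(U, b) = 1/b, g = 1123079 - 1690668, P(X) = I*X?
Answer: I*sqrt(567565) ≈ 753.37*I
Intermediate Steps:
P(X) = 2*X
g = -567589
v(K) = 24 (v(K) = (1/(-1) + 2*(K/K))*24 = (-1 + 2*1)*24 = (-1 + 2)*24 = 1*24 = 24)
sqrt(g + v(1892)) = sqrt(-567589 + 24) = sqrt(-567565) = I*sqrt(567565)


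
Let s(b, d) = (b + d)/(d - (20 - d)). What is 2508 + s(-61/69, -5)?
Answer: 2595983/1035 ≈ 2508.2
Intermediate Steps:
s(b, d) = (b + d)/(-20 + 2*d) (s(b, d) = (b + d)/(d + (-20 + d)) = (b + d)/(-20 + 2*d))
2508 + s(-61/69, -5) = 2508 + (-61/69 - 5)/(2*(-10 - 5)) = 2508 + (1/2)*(-61*1/69 - 5)/(-15) = 2508 + (1/2)*(-1/15)*(-61/69 - 5) = 2508 + (1/2)*(-1/15)*(-406/69) = 2508 + 203/1035 = 2595983/1035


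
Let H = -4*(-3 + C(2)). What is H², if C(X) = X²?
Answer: 16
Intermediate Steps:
H = -4 (H = -4*(-3 + 2²) = -4*(-3 + 4) = -4*1 = -4)
H² = (-4)² = 16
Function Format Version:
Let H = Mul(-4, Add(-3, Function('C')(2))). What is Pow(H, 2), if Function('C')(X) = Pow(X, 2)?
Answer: 16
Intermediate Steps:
H = -4 (H = Mul(-4, Add(-3, Pow(2, 2))) = Mul(-4, Add(-3, 4)) = Mul(-4, 1) = -4)
Pow(H, 2) = Pow(-4, 2) = 16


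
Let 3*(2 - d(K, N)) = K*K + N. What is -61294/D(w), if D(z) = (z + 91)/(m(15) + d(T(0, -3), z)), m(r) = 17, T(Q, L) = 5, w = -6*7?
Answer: -4535756/147 ≈ -30855.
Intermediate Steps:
w = -42
d(K, N) = 2 - N/3 - K²/3 (d(K, N) = 2 - (K*K + N)/3 = 2 - (K² + N)/3 = 2 - (N + K²)/3 = 2 + (-N/3 - K²/3) = 2 - N/3 - K²/3)
D(z) = (91 + z)/(32/3 - z/3) (D(z) = (z + 91)/(17 + (2 - z/3 - ⅓*5²)) = (91 + z)/(17 + (2 - z/3 - ⅓*25)) = (91 + z)/(17 + (2 - z/3 - 25/3)) = (91 + z)/(17 + (-19/3 - z/3)) = (91 + z)/(32/3 - z/3))
-61294/D(w) = -61294*(-32 - 42)/(3*(-91 - 1*(-42))) = -61294*(-74/(3*(-91 + 42))) = -61294/(3*(-1/74)*(-49)) = -61294/147/74 = -61294*74/147 = -4535756/147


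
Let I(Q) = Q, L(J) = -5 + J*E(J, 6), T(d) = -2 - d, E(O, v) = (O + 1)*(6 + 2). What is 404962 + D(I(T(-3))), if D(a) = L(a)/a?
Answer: 404973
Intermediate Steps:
E(O, v) = 8 + 8*O (E(O, v) = (1 + O)*8 = 8 + 8*O)
L(J) = -5 + J*(8 + 8*J)
D(a) = (-5 + 8*a*(1 + a))/a
404962 + D(I(T(-3))) = 404962 + (8 - 5/(-2 - 1*(-3)) + 8*(-2 - 1*(-3))) = 404962 + (8 - 5/(-2 + 3) + 8*(-2 + 3)) = 404962 + (8 - 5/1 + 8*1) = 404962 + (8 - 5*1 + 8) = 404962 + (8 - 5 + 8) = 404962 + 11 = 404973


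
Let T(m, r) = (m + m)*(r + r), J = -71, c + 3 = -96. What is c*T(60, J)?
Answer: 1686960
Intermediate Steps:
c = -99 (c = -3 - 96 = -99)
T(m, r) = 4*m*r (T(m, r) = (2*m)*(2*r) = 4*m*r)
c*T(60, J) = -396*60*(-71) = -99*(-17040) = 1686960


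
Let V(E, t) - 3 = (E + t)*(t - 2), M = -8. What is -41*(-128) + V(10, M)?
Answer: 5231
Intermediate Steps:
V(E, t) = 3 + (-2 + t)*(E + t) (V(E, t) = 3 + (E + t)*(t - 2) = 3 + (E + t)*(-2 + t) = 3 + (-2 + t)*(E + t))
-41*(-128) + V(10, M) = -41*(-128) + (3 + (-8)**2 - 2*10 - 2*(-8) + 10*(-8)) = 5248 + (3 + 64 - 20 + 16 - 80) = 5248 - 17 = 5231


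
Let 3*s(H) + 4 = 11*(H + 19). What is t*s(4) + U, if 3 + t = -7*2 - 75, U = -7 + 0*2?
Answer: -7643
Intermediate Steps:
s(H) = 205/3 + 11*H/3 (s(H) = -4/3 + (11*(H + 19))/3 = -4/3 + (11*(19 + H))/3 = -4/3 + (209 + 11*H)/3 = -4/3 + (209/3 + 11*H/3) = 205/3 + 11*H/3)
U = -7 (U = -7 + 0 = -7)
t = -92 (t = -3 + (-7*2 - 75) = -3 + (-14 - 75) = -3 - 89 = -92)
t*s(4) + U = -92*(205/3 + (11/3)*4) - 7 = -92*(205/3 + 44/3) - 7 = -92*83 - 7 = -7636 - 7 = -7643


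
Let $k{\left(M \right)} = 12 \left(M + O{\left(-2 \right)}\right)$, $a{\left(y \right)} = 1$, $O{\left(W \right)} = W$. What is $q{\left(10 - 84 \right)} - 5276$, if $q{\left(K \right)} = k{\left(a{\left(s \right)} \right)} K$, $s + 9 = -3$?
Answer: $-4388$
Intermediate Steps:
$s = -12$ ($s = -9 - 3 = -12$)
$k{\left(M \right)} = -24 + 12 M$ ($k{\left(M \right)} = 12 \left(M - 2\right) = 12 \left(-2 + M\right) = -24 + 12 M$)
$q{\left(K \right)} = - 12 K$ ($q{\left(K \right)} = \left(-24 + 12 \cdot 1\right) K = \left(-24 + 12\right) K = - 12 K$)
$q{\left(10 - 84 \right)} - 5276 = - 12 \left(10 - 84\right) - 5276 = \left(-12\right) \left(-74\right) - 5276 = 888 - 5276 = -4388$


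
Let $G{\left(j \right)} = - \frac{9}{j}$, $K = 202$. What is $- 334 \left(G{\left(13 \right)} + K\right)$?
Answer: $- \frac{874078}{13} \approx -67237.0$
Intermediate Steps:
$- 334 \left(G{\left(13 \right)} + K\right) = - 334 \left(- \frac{9}{13} + 202\right) = \left(-334\right) \frac{2617}{13} = - \frac{874078}{13}$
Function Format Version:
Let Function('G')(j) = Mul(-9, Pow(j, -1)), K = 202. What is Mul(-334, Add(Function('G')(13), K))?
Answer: Rational(-874078, 13) ≈ -67237.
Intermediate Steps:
Mul(-334, Add(Function('G')(13), K)) = Mul(-334, Add(Mul(-9, Pow(13, -1)), 202)) = Mul(-334, Add(Mul(-9, Rational(1, 13)), 202)) = Mul(-334, Add(Rational(-9, 13), 202)) = Mul(-334, Rational(2617, 13)) = Rational(-874078, 13)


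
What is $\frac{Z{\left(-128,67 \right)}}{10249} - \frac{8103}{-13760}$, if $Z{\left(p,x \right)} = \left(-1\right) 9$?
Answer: $\frac{82923807}{141026240} \approx 0.588$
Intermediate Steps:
$Z{\left(p,x \right)} = -9$
$\frac{Z{\left(-128,67 \right)}}{10249} - \frac{8103}{-13760} = - \frac{9}{10249} - \frac{8103}{-13760} = \left(-9\right) \frac{1}{10249} - - \frac{8103}{13760} = - \frac{9}{10249} + \frac{8103}{13760} = \frac{82923807}{141026240}$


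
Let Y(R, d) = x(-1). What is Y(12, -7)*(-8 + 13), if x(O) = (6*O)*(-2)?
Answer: 60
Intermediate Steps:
x(O) = -12*O
Y(R, d) = 12 (Y(R, d) = -12*(-1) = 12)
Y(12, -7)*(-8 + 13) = 12*(-8 + 13) = 12*5 = 60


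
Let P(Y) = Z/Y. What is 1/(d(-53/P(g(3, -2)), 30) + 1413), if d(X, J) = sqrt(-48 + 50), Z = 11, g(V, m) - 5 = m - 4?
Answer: 1413/1996567 - sqrt(2)/1996567 ≈ 0.00070701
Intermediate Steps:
g(V, m) = 1 + m (g(V, m) = 5 + (m - 4) = 5 + (-4 + m) = 1 + m)
P(Y) = 11/Y
d(X, J) = sqrt(2)
1/(d(-53/P(g(3, -2)), 30) + 1413) = 1/(sqrt(2) + 1413) = 1/(1413 + sqrt(2))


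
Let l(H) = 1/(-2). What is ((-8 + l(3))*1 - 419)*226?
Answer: -96615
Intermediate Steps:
l(H) = -1/2
((-8 + l(3))*1 - 419)*226 = ((-8 - 1/2)*1 - 419)*226 = (-17/2*1 - 419)*226 = (-17/2 - 419)*226 = -855/2*226 = -96615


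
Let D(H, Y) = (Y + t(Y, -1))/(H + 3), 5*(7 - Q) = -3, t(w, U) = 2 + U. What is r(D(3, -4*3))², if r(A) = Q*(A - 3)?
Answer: 303601/225 ≈ 1349.3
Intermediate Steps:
Q = 38/5 (Q = 7 - ⅕*(-3) = 7 + ⅗ = 38/5 ≈ 7.6000)
D(H, Y) = (1 + Y)/(3 + H) (D(H, Y) = (Y + (2 - 1))/(H + 3) = (Y + 1)/(3 + H) = (1 + Y)/(3 + H))
r(A) = -114/5 + 38*A/5 (r(A) = 38*(A - 3)/5 = 38*(-3 + A)/5 = -114/5 + 38*A/5)
r(D(3, -4*3))² = (-114/5 + 38*((1 - 4*3)/(3 + 3))/5)² = (-114/5 + 38*((1 - 12)/6)/5)² = (-114/5 + 38*((⅙)*(-11))/5)² = (-114/5 + (38/5)*(-11/6))² = (-114/5 - 209/15)² = (-551/15)² = 303601/225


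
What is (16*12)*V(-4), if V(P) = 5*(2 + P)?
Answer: -1920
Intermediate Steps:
V(P) = 10 + 5*P
(16*12)*V(-4) = (16*12)*(10 + 5*(-4)) = 192*(10 - 20) = 192*(-10) = -1920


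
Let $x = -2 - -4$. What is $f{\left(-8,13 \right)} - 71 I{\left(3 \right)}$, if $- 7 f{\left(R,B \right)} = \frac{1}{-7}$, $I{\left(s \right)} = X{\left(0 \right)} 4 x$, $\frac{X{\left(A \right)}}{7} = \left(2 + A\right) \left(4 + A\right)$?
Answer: $- \frac{1558591}{49} \approx -31808.0$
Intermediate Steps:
$x = 2$ ($x = -2 + 4 = 2$)
$X{\left(A \right)} = 7 \left(2 + A\right) \left(4 + A\right)$
$I{\left(s \right)} = 448$ ($I{\left(s \right)} = \left(56 + 7 \cdot 0^{2} + 42 \cdot 0\right) 4 \cdot 2 = \left(56 + 7 \cdot 0 + 0\right) 4 \cdot 2 = \left(56 + 0 + 0\right) 4 \cdot 2 = 56 \cdot 4 \cdot 2 = 224 \cdot 2 = 448$)
$f{\left(R,B \right)} = \frac{1}{49}$ ($f{\left(R,B \right)} = - \frac{1}{7 \left(-7\right)} = \left(- \frac{1}{7}\right) \left(- \frac{1}{7}\right) = \frac{1}{49}$)
$f{\left(-8,13 \right)} - 71 I{\left(3 \right)} = \frac{1}{49} - 31808 = - \frac{1558591}{49}$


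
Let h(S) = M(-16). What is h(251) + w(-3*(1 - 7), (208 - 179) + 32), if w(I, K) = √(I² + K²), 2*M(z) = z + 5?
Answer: -11/2 + √4045 ≈ 58.100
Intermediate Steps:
M(z) = 5/2 + z/2 (M(z) = (z + 5)/2 = (5 + z)/2 = 5/2 + z/2)
h(S) = -11/2 (h(S) = 5/2 + (½)*(-16) = 5/2 - 8 = -11/2)
h(251) + w(-3*(1 - 7), (208 - 179) + 32) = -11/2 + √((-3*(1 - 7))² + ((208 - 179) + 32)²) = -11/2 + √((-3*(-6))² + (29 + 32)²) = -11/2 + √(18² + 61²) = -11/2 + √(324 + 3721) = -11/2 + √4045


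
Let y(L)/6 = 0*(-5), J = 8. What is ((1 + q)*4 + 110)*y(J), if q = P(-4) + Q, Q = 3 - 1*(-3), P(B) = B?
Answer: 0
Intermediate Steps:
y(L) = 0 (y(L) = 6*(0*(-5)) = 6*0 = 0)
Q = 6 (Q = 3 + 3 = 6)
q = 2 (q = -4 + 6 = 2)
((1 + q)*4 + 110)*y(J) = ((1 + 2)*4 + 110)*0 = (3*4 + 110)*0 = (12 + 110)*0 = 122*0 = 0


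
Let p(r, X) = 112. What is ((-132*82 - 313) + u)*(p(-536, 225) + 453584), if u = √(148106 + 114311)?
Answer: -5052812352 + 453696*√262417 ≈ -4.8204e+9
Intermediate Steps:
u = √262417 ≈ 512.27
((-132*82 - 313) + u)*(p(-536, 225) + 453584) = ((-132*82 - 313) + √262417)*(112 + 453584) = ((-10824 - 313) + √262417)*453696 = (-11137 + √262417)*453696 = -5052812352 + 453696*√262417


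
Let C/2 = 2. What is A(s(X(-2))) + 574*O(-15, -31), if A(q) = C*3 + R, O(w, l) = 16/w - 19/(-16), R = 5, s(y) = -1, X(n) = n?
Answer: 10363/120 ≈ 86.358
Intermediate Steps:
C = 4 (C = 2*2 = 4)
O(w, l) = 19/16 + 16/w (O(w, l) = 16/w - 19*(-1/16) = 16/w + 19/16 = 19/16 + 16/w)
A(q) = 17 (A(q) = 4*3 + 5 = 12 + 5 = 17)
A(s(X(-2))) + 574*O(-15, -31) = 17 + 574*(19/16 + 16/(-15)) = 17 + 574*(19/16 + 16*(-1/15)) = 17 + 574*(19/16 - 16/15) = 17 + 574*(29/240) = 17 + 8323/120 = 10363/120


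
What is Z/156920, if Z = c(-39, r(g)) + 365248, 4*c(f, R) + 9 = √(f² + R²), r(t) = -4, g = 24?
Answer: 1460983/627680 + √1537/627680 ≈ 2.3277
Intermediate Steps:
c(f, R) = -9/4 + √(R² + f²)/4 (c(f, R) = -9/4 + √(f² + R²)/4 = -9/4 + √(R² + f²)/4)
Z = 1460983/4 + √1537/4 (Z = (-9/4 + √((-4)² + (-39)²)/4) + 365248 = (-9/4 + √(16 + 1521)/4) + 365248 = (-9/4 + √1537/4) + 365248 = 1460983/4 + √1537/4 ≈ 3.6526e+5)
Z/156920 = (1460983/4 + √1537/4)/156920 = (1460983/4 + √1537/4)*(1/156920) = 1460983/627680 + √1537/627680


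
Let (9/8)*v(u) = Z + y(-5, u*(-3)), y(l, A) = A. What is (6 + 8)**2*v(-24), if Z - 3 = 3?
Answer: 40768/3 ≈ 13589.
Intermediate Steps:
Z = 6 (Z = 3 + 3 = 6)
v(u) = 16/3 - 8*u/3 (v(u) = 8*(6 + u*(-3))/9 = 8*(6 - 3*u)/9 = 16/3 - 8*u/3)
(6 + 8)**2*v(-24) = (6 + 8)**2*(16/3 - 8/3*(-24)) = 14**2*(16/3 + 64) = 196*(208/3) = 40768/3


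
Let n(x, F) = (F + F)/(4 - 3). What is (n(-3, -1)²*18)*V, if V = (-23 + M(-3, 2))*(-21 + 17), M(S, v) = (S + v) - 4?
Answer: 8064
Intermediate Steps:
M(S, v) = -4 + S + v
n(x, F) = 2*F (n(x, F) = (2*F)/1 = (2*F)*1 = 2*F)
V = 112 (V = (-23 + (-4 - 3 + 2))*(-21 + 17) = (-23 - 5)*(-4) = -28*(-4) = 112)
(n(-3, -1)²*18)*V = ((2*(-1))²*18)*112 = ((-2)²*18)*112 = (4*18)*112 = 72*112 = 8064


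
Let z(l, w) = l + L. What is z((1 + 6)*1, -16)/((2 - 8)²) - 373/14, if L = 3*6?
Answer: -6539/252 ≈ -25.948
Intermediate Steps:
L = 18
z(l, w) = 18 + l (z(l, w) = l + 18 = 18 + l)
z((1 + 6)*1, -16)/((2 - 8)²) - 373/14 = (18 + (1 + 6)*1)/((2 - 8)²) - 373/14 = (18 + 7*1)/((-6)²) - 373*1/14 = (18 + 7)/36 - 373/14 = 25*(1/36) - 373/14 = 25/36 - 373/14 = -6539/252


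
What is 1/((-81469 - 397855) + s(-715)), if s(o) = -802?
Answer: -1/480126 ≈ -2.0828e-6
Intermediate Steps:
1/((-81469 - 397855) + s(-715)) = 1/((-81469 - 397855) - 802) = 1/(-479324 - 802) = 1/(-480126) = -1/480126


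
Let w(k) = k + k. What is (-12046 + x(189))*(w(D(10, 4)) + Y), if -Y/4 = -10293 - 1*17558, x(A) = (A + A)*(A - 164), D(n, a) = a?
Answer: -289225552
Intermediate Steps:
w(k) = 2*k
x(A) = 2*A*(-164 + A) (x(A) = (2*A)*(-164 + A) = 2*A*(-164 + A))
Y = 111404 (Y = -4*(-10293 - 1*17558) = -4*(-10293 - 17558) = -4*(-27851) = 111404)
(-12046 + x(189))*(w(D(10, 4)) + Y) = (-12046 + 2*189*(-164 + 189))*(2*4 + 111404) = (-12046 + 2*189*25)*(8 + 111404) = (-12046 + 9450)*111412 = -2596*111412 = -289225552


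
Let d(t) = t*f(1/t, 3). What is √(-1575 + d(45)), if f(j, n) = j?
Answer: I*√1574 ≈ 39.674*I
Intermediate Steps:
d(t) = 1 (d(t) = t/t = 1)
√(-1575 + d(45)) = √(-1575 + 1) = √(-1574) = I*√1574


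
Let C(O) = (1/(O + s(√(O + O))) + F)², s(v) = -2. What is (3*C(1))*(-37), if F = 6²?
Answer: -135975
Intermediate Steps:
F = 36
C(O) = (36 + 1/(-2 + O))² (C(O) = (1/(O - 2) + 36)² = (1/(-2 + O) + 36)² = (36 + 1/(-2 + O))²)
(3*C(1))*(-37) = (3*((-71 + 36*1)²/(-2 + 1)²))*(-37) = (3*((-71 + 36)²/(-1)²))*(-37) = (3*((-35)²*1))*(-37) = (3*(1225*1))*(-37) = (3*1225)*(-37) = 3675*(-37) = -135975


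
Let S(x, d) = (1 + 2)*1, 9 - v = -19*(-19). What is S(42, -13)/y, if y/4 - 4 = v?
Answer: -1/464 ≈ -0.0021552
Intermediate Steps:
v = -352 (v = 9 - (-19)*(-19) = 9 - 1*361 = 9 - 361 = -352)
y = -1392 (y = 16 + 4*(-352) = 16 - 1408 = -1392)
S(x, d) = 3 (S(x, d) = 3*1 = 3)
S(42, -13)/y = 3/(-1392) = 3*(-1/1392) = -1/464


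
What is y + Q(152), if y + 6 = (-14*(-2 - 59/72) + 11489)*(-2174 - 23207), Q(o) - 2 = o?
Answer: -10533744197/36 ≈ -2.9260e+8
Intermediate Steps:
Q(o) = 2 + o
y = -10533749741/36 (y = -6 + (-14*(-2 - 59/72) + 11489)*(-2174 - 23207) = -6 + (-14*(-2 - 59*1/72) + 11489)*(-25381) = -6 + (-14*(-2 - 59/72) + 11489)*(-25381) = -6 + (-14*(-203/72) + 11489)*(-25381) = -6 + (1421/36 + 11489)*(-25381) = -6 + (415025/36)*(-25381) = -6 - 10533749525/36 = -10533749741/36 ≈ -2.9260e+8)
y + Q(152) = -10533749741/36 + (2 + 152) = -10533749741/36 + 154 = -10533744197/36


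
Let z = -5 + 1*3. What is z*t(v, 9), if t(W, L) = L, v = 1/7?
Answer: -18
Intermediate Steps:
v = ⅐ ≈ 0.14286
z = -2 (z = -5 + 3 = -2)
z*t(v, 9) = -2*9 = -18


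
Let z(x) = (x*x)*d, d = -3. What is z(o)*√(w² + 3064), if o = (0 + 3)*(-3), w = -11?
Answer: -1701*√65 ≈ -13714.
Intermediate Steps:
o = -9 (o = 3*(-3) = -9)
z(x) = -3*x² (z(x) = (x*x)*(-3) = x²*(-3) = -3*x²)
z(o)*√(w² + 3064) = (-3*(-9)²)*√((-11)² + 3064) = (-3*81)*√(121 + 3064) = -1701*√65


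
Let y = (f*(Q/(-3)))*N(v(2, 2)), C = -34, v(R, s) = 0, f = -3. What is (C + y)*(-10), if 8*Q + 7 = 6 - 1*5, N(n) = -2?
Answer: 325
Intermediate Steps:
Q = -¾ (Q = -7/8 + (6 - 1*5)/8 = -7/8 + (6 - 5)/8 = -7/8 + (⅛)*1 = -7/8 + ⅛ = -¾ ≈ -0.75000)
y = 3/2 (y = -(-9)/(4*(-3))*(-2) = -(-9)*(-1)/(4*3)*(-2) = -3*¼*(-2) = -¾*(-2) = 3/2 ≈ 1.5000)
(C + y)*(-10) = (-34 + 3/2)*(-10) = -65/2*(-10) = 325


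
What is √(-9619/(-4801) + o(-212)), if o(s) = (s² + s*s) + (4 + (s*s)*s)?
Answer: I*√217547527763017/4801 ≈ 3072.2*I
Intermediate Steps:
o(s) = 4 + s³ + 2*s² (o(s) = (s² + s²) + (4 + s²*s) = 2*s² + (4 + s³) = 4 + s³ + 2*s²)
√(-9619/(-4801) + o(-212)) = √(-9619/(-4801) + (4 + (-212)³ + 2*(-212)²)) = √(-9619*(-1/4801) + (4 - 9528128 + 2*44944)) = √(9619/4801 + (4 - 9528128 + 89888)) = √(9619/4801 - 9438236) = √(-45312961417/4801) = I*√217547527763017/4801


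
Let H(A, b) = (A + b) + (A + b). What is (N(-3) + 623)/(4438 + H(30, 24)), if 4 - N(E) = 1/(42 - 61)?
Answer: 5957/43187 ≈ 0.13793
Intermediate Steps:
N(E) = 77/19 (N(E) = 4 - 1/(42 - 61) = 4 - 1/(-19) = 4 - 1*(-1/19) = 4 + 1/19 = 77/19)
H(A, b) = 2*A + 2*b
(N(-3) + 623)/(4438 + H(30, 24)) = (77/19 + 623)/(4438 + (2*30 + 2*24)) = 11914/(19*(4438 + (60 + 48))) = 11914/(19*(4438 + 108)) = (11914/19)/4546 = (11914/19)*(1/4546) = 5957/43187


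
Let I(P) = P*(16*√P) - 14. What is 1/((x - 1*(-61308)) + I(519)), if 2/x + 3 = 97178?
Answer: -144699513655775/75618032515407644924 + 4900906944375*√519/18904508128851911231 ≈ 3.9925e-6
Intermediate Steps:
x = 2/97175 (x = 2/(-3 + 97178) = 2/97175 ≈ 2.0581e-5)
I(P) = -14 + 16*P^(3/2) (I(P) = 16*P^(3/2) - 14 = -14 + 16*P^(3/2))
1/((x - 1*(-61308)) + I(519)) = 1/((2/97175 - 1*(-61308)) + (-14 + 16*519^(3/2))) = 1/((2/97175 + 61308) + (-14 + 16*(519*√519))) = 1/(5957604902/97175 + (-14 + 8304*√519)) = 1/(5956244452/97175 + 8304*√519)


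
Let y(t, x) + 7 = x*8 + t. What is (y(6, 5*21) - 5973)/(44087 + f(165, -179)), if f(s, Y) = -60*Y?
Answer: -5134/54827 ≈ -0.093640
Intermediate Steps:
y(t, x) = -7 + t + 8*x (y(t, x) = -7 + (x*8 + t) = -7 + (8*x + t) = -7 + (t + 8*x) = -7 + t + 8*x)
(y(6, 5*21) - 5973)/(44087 + f(165, -179)) = ((-7 + 6 + 8*(5*21)) - 5973)/(44087 - 60*(-179)) = ((-7 + 6 + 8*105) - 5973)/(44087 + 10740) = ((-7 + 6 + 840) - 5973)/54827 = (839 - 5973)*(1/54827) = -5134*1/54827 = -5134/54827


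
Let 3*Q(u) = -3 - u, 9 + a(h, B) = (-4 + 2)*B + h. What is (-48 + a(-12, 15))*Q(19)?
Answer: 726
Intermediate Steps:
a(h, B) = -9 + h - 2*B (a(h, B) = -9 + ((-4 + 2)*B + h) = -9 + (-2*B + h) = -9 + (h - 2*B) = -9 + h - 2*B)
Q(u) = -1 - u/3 (Q(u) = (-3 - u)/3 = -1 - u/3)
(-48 + a(-12, 15))*Q(19) = (-48 + (-9 - 12 - 2*15))*(-1 - 1/3*19) = (-48 + (-9 - 12 - 30))*(-1 - 19/3) = (-48 - 51)*(-22/3) = -99*(-22/3) = 726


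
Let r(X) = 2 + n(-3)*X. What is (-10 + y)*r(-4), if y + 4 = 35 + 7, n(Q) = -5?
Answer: 616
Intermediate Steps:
r(X) = 2 - 5*X
y = 38 (y = -4 + (35 + 7) = -4 + 42 = 38)
(-10 + y)*r(-4) = (-10 + 38)*(2 - 5*(-4)) = 28*(2 + 20) = 28*22 = 616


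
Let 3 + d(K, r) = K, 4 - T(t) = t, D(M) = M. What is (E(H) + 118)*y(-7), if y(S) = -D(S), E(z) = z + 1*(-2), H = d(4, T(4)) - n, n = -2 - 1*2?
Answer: 847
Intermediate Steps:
T(t) = 4 - t
d(K, r) = -3 + K
n = -4 (n = -2 - 2 = -4)
H = 5 (H = (-3 + 4) - 1*(-4) = 1 + 4 = 5)
E(z) = -2 + z (E(z) = z - 2 = -2 + z)
y(S) = -S
(E(H) + 118)*y(-7) = ((-2 + 5) + 118)*(-1*(-7)) = (3 + 118)*7 = 121*7 = 847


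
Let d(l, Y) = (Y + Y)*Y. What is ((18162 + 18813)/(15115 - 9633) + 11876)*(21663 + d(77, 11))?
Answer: 1426918139335/5482 ≈ 2.6029e+8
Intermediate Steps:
d(l, Y) = 2*Y² (d(l, Y) = (2*Y)*Y = 2*Y²)
((18162 + 18813)/(15115 - 9633) + 11876)*(21663 + d(77, 11)) = ((18162 + 18813)/(15115 - 9633) + 11876)*(21663 + 2*11²) = (36975/5482 + 11876)*(21663 + 2*121) = (36975*(1/5482) + 11876)*(21663 + 242) = (36975/5482 + 11876)*21905 = (65141207/5482)*21905 = 1426918139335/5482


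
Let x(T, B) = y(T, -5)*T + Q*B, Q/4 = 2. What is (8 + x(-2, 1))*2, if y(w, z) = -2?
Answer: 40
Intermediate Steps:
Q = 8 (Q = 4*2 = 8)
x(T, B) = -2*T + 8*B
(8 + x(-2, 1))*2 = (8 + (-2*(-2) + 8*1))*2 = (8 + (4 + 8))*2 = (8 + 12)*2 = 20*2 = 40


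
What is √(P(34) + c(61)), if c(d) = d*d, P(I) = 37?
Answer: √3758 ≈ 61.303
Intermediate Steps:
c(d) = d²
√(P(34) + c(61)) = √(37 + 61²) = √(37 + 3721) = √3758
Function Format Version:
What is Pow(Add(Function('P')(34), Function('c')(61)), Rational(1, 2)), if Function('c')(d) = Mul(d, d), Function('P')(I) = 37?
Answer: Pow(3758, Rational(1, 2)) ≈ 61.303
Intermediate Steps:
Function('c')(d) = Pow(d, 2)
Pow(Add(Function('P')(34), Function('c')(61)), Rational(1, 2)) = Pow(Add(37, Pow(61, 2)), Rational(1, 2)) = Pow(Add(37, 3721), Rational(1, 2)) = Pow(3758, Rational(1, 2))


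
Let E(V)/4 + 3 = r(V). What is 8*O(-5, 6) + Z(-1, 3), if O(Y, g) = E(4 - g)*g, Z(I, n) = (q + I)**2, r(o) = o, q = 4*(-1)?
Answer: -935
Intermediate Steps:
q = -4
E(V) = -12 + 4*V
Z(I, n) = (-4 + I)**2
O(Y, g) = g*(4 - 4*g) (O(Y, g) = (-12 + 4*(4 - g))*g = (-12 + (16 - 4*g))*g = (4 - 4*g)*g = g*(4 - 4*g))
8*O(-5, 6) + Z(-1, 3) = 8*(4*6*(1 - 1*6)) + (-4 - 1)**2 = 8*(4*6*(1 - 6)) + (-5)**2 = 8*(4*6*(-5)) + 25 = 8*(-120) + 25 = -960 + 25 = -935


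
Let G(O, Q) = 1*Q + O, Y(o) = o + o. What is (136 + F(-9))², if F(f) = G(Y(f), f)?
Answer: 11881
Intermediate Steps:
Y(o) = 2*o
G(O, Q) = O + Q (G(O, Q) = Q + O = O + Q)
F(f) = 3*f (F(f) = 2*f + f = 3*f)
(136 + F(-9))² = (136 + 3*(-9))² = (136 - 27)² = 109² = 11881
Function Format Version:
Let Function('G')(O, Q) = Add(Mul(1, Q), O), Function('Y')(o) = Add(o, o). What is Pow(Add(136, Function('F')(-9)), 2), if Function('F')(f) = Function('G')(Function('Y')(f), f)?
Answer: 11881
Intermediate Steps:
Function('Y')(o) = Mul(2, o)
Function('G')(O, Q) = Add(O, Q) (Function('G')(O, Q) = Add(Q, O) = Add(O, Q))
Function('F')(f) = Mul(3, f) (Function('F')(f) = Add(Mul(2, f), f) = Mul(3, f))
Pow(Add(136, Function('F')(-9)), 2) = Pow(Add(136, Mul(3, -9)), 2) = Pow(Add(136, -27), 2) = Pow(109, 2) = 11881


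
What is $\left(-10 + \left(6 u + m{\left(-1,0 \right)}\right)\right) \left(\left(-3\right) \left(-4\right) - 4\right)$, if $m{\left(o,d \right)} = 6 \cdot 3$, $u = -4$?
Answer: $-128$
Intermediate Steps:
$m{\left(o,d \right)} = 18$
$\left(-10 + \left(6 u + m{\left(-1,0 \right)}\right)\right) \left(\left(-3\right) \left(-4\right) - 4\right) = \left(-10 + \left(6 \left(-4\right) + 18\right)\right) \left(\left(-3\right) \left(-4\right) - 4\right) = \left(-10 + \left(-24 + 18\right)\right) \left(12 - 4\right) = \left(-10 - 6\right) 8 = \left(-16\right) 8 = -128$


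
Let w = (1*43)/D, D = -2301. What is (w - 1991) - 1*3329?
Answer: -12241363/2301 ≈ -5320.0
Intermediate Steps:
w = -43/2301 (w = (1*43)/(-2301) = 43*(-1/2301) = -43/2301 ≈ -0.018688)
(w - 1991) - 1*3329 = (-43/2301 - 1991) - 1*3329 = -4581334/2301 - 3329 = -12241363/2301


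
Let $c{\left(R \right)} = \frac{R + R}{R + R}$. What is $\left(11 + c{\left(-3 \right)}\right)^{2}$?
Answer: $144$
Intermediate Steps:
$c{\left(R \right)} = 1$ ($c{\left(R \right)} = \frac{2 R}{2 R} = 2 R \frac{1}{2 R} = 1$)
$\left(11 + c{\left(-3 \right)}\right)^{2} = \left(11 + 1\right)^{2} = 12^{2} = 144$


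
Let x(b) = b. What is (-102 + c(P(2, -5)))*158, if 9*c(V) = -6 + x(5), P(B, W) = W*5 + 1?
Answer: -145202/9 ≈ -16134.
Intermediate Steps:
P(B, W) = 1 + 5*W (P(B, W) = 5*W + 1 = 1 + 5*W)
c(V) = -1/9 (c(V) = (-6 + 5)/9 = (1/9)*(-1) = -1/9)
(-102 + c(P(2, -5)))*158 = (-102 - 1/9)*158 = -919/9*158 = -145202/9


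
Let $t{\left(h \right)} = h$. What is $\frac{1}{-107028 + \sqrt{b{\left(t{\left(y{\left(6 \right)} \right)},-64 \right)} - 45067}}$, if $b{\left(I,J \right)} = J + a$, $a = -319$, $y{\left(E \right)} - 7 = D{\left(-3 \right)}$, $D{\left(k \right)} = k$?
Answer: $- \frac{5946}{636391013} - \frac{5 i \sqrt{202}}{3818346078} \approx -9.3433 \cdot 10^{-6} - 1.8611 \cdot 10^{-8} i$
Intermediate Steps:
$y{\left(E \right)} = 4$ ($y{\left(E \right)} = 7 - 3 = 4$)
$b{\left(I,J \right)} = -319 + J$ ($b{\left(I,J \right)} = J - 319 = -319 + J$)
$\frac{1}{-107028 + \sqrt{b{\left(t{\left(y{\left(6 \right)} \right)},-64 \right)} - 45067}} = \frac{1}{-107028 + \sqrt{\left(-319 - 64\right) - 45067}} = \frac{1}{-107028 + \sqrt{-383 - 45067}} = \frac{1}{-107028 + \sqrt{-45450}} = \frac{1}{-107028 + 15 i \sqrt{202}}$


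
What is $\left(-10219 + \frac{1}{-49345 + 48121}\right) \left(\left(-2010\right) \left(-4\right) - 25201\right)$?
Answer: $\frac{214650766177}{1224} \approx 1.7537 \cdot 10^{8}$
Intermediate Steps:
$\left(-10219 + \frac{1}{-49345 + 48121}\right) \left(\left(-2010\right) \left(-4\right) - 25201\right) = \left(-10219 + \frac{1}{-1224}\right) \left(8040 - 25201\right) = \left(-10219 - \frac{1}{1224}\right) \left(-17161\right) = \left(- \frac{12508057}{1224}\right) \left(-17161\right) = \frac{214650766177}{1224}$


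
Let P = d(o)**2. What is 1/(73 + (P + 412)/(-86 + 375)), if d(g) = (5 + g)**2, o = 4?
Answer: 289/28070 ≈ 0.010296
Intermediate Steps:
P = 6561 (P = ((5 + 4)**2)**2 = (9**2)**2 = 81**2 = 6561)
1/(73 + (P + 412)/(-86 + 375)) = 1/(73 + (6561 + 412)/(-86 + 375)) = 1/(73 + 6973/289) = 1/(28070/289) = 289/28070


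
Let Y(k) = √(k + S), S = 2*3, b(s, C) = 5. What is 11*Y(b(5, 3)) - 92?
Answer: -92 + 11*√11 ≈ -55.517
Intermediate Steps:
S = 6
Y(k) = √(6 + k) (Y(k) = √(k + 6) = √(6 + k))
11*Y(b(5, 3)) - 92 = 11*√(6 + 5) - 92 = 11*√11 - 92 = -92 + 11*√11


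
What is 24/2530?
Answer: 12/1265 ≈ 0.0094862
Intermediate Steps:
24/2530 = (1/2530)*24 = 12/1265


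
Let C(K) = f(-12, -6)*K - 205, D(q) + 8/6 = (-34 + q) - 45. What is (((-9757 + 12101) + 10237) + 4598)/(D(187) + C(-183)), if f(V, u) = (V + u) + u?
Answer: 51537/12881 ≈ 4.0010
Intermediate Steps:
f(V, u) = V + 2*u
D(q) = -241/3 + q (D(q) = -4/3 + ((-34 + q) - 45) = -4/3 + (-79 + q) = -241/3 + q)
C(K) = -205 - 24*K (C(K) = (-12 + 2*(-6))*K - 205 = (-12 - 12)*K - 205 = -24*K - 205 = -205 - 24*K)
(((-9757 + 12101) + 10237) + 4598)/(D(187) + C(-183)) = (((-9757 + 12101) + 10237) + 4598)/((-241/3 + 187) + (-205 - 24*(-183))) = ((2344 + 10237) + 4598)/(320/3 + (-205 + 4392)) = (12581 + 4598)/(320/3 + 4187) = 17179/(12881/3) = 17179*(3/12881) = 51537/12881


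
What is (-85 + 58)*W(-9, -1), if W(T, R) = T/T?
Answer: -27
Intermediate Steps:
W(T, R) = 1
(-85 + 58)*W(-9, -1) = (-85 + 58)*1 = -27*1 = -27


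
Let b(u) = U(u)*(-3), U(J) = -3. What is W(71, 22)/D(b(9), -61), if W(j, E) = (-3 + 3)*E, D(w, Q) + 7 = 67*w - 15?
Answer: 0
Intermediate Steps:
b(u) = 9 (b(u) = -3*(-3) = 9)
D(w, Q) = -22 + 67*w (D(w, Q) = -7 + (67*w - 15) = -7 + (-15 + 67*w) = -22 + 67*w)
W(j, E) = 0 (W(j, E) = 0*E = 0)
W(71, 22)/D(b(9), -61) = 0/(-22 + 67*9) = 0/(-22 + 603) = 0/581 = 0*(1/581) = 0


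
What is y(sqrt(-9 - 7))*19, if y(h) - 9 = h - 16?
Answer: -133 + 76*I ≈ -133.0 + 76.0*I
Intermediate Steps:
y(h) = -7 + h (y(h) = 9 + (h - 16) = 9 + (-16 + h) = -7 + h)
y(sqrt(-9 - 7))*19 = (-7 + sqrt(-9 - 7))*19 = (-7 + sqrt(-16))*19 = (-7 + 4*I)*19 = -133 + 76*I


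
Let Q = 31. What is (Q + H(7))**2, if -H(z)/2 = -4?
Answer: 1521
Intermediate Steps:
H(z) = 8 (H(z) = -2*(-4) = 8)
(Q + H(7))**2 = (31 + 8)**2 = 39**2 = 1521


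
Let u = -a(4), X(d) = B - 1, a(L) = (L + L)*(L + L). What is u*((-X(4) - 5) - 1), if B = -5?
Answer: 0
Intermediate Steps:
a(L) = 4*L**2 (a(L) = (2*L)*(2*L) = 4*L**2)
X(d) = -6 (X(d) = -5 - 1 = -6)
u = -64 (u = -4*4**2 = -4*16 = -1*64 = -64)
u*((-X(4) - 5) - 1) = -64*((-1*(-6) - 5) - 1) = -64*((6 - 5) - 1) = -64*(1 - 1) = -64*0 = 0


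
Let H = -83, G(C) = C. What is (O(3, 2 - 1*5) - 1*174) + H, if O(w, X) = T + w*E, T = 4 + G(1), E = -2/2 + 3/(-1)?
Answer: -264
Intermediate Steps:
E = -4 (E = -2*1/2 + 3*(-1) = -1 - 3 = -4)
T = 5 (T = 4 + 1 = 5)
O(w, X) = 5 - 4*w (O(w, X) = 5 + w*(-4) = 5 - 4*w)
(O(3, 2 - 1*5) - 1*174) + H = ((5 - 4*3) - 1*174) - 83 = ((5 - 12) - 174) - 83 = (-7 - 174) - 83 = -181 - 83 = -264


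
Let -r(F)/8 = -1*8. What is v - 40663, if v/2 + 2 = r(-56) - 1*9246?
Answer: -59031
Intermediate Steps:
r(F) = 64 (r(F) = -(-8)*8 = -8*(-8) = 64)
v = -18368 (v = -4 + 2*(64 - 1*9246) = -4 + 2*(64 - 9246) = -4 + 2*(-9182) = -4 - 18364 = -18368)
v - 40663 = -18368 - 40663 = -59031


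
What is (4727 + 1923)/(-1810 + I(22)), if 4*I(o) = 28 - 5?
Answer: -3800/1031 ≈ -3.6857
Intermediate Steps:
I(o) = 23/4 (I(o) = (28 - 5)/4 = (1/4)*23 = 23/4)
(4727 + 1923)/(-1810 + I(22)) = (4727 + 1923)/(-1810 + 23/4) = 6650/(-7217/4) = 6650*(-4/7217) = -3800/1031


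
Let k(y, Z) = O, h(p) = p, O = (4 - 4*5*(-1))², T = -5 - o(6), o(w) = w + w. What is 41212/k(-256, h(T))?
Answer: 10303/144 ≈ 71.549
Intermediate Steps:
o(w) = 2*w
T = -17 (T = -5 - 2*6 = -5 - 1*12 = -5 - 12 = -17)
O = 576 (O = (4 - 20*(-1))² = (4 + 20)² = 24² = 576)
k(y, Z) = 576
41212/k(-256, h(T)) = 41212/576 = 41212*(1/576) = 10303/144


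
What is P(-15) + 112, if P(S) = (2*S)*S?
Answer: 562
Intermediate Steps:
P(S) = 2*S²
P(-15) + 112 = 2*(-15)² + 112 = 2*225 + 112 = 450 + 112 = 562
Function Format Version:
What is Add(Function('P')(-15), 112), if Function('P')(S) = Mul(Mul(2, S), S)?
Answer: 562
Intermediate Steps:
Function('P')(S) = Mul(2, Pow(S, 2))
Add(Function('P')(-15), 112) = Add(Mul(2, Pow(-15, 2)), 112) = Add(Mul(2, 225), 112) = Add(450, 112) = 562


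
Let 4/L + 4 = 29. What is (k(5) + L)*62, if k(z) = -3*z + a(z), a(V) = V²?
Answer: 15748/25 ≈ 629.92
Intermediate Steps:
k(z) = z² - 3*z (k(z) = -3*z + z² = z² - 3*z)
L = 4/25 (L = 4/(-4 + 29) = 4/25 ≈ 0.16000)
(k(5) + L)*62 = (5*(-3 + 5) + 4/25)*62 = (5*2 + 4/25)*62 = (10 + 4/25)*62 = (254/25)*62 = 15748/25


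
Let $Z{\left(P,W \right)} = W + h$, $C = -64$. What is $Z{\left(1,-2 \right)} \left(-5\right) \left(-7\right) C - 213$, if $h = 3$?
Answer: $-2453$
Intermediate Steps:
$Z{\left(P,W \right)} = 3 + W$ ($Z{\left(P,W \right)} = W + 3 = 3 + W$)
$Z{\left(1,-2 \right)} \left(-5\right) \left(-7\right) C - 213 = \left(3 - 2\right) \left(-5\right) \left(-7\right) \left(-64\right) - 213 = 1 \left(-5\right) \left(-7\right) \left(-64\right) - 213 = \left(-5\right) \left(-7\right) \left(-64\right) - 213 = 35 \left(-64\right) - 213 = -2240 - 213 = -2453$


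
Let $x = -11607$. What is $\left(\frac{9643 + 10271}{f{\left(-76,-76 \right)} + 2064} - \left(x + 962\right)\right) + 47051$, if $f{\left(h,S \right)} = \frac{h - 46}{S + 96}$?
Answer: $\frac{1187525124}{20579} \approx 57706.0$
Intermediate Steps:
$f{\left(h,S \right)} = \frac{-46 + h}{96 + S}$
$\left(\frac{9643 + 10271}{f{\left(-76,-76 \right)} + 2064} - \left(x + 962\right)\right) + 47051 = \left(\frac{9643 + 10271}{\frac{-46 - 76}{96 - 76} + 2064} - \left(-11607 + 962\right)\right) + 47051 = \left(\frac{19914}{\frac{1}{20} \left(-122\right) + 2064} - -10645\right) + 47051 = \left(\frac{19914}{\frac{1}{20} \left(-122\right) + 2064} + 10645\right) + 47051 = \left(\frac{19914}{- \frac{61}{10} + 2064} + 10645\right) + 47051 = \left(\frac{19914}{\frac{20579}{10}} + 10645\right) + 47051 = \left(19914 \cdot \frac{10}{20579} + 10645\right) + 47051 = \left(\frac{199140}{20579} + 10645\right) + 47051 = \frac{219262595}{20579} + 47051 = \frac{1187525124}{20579}$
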